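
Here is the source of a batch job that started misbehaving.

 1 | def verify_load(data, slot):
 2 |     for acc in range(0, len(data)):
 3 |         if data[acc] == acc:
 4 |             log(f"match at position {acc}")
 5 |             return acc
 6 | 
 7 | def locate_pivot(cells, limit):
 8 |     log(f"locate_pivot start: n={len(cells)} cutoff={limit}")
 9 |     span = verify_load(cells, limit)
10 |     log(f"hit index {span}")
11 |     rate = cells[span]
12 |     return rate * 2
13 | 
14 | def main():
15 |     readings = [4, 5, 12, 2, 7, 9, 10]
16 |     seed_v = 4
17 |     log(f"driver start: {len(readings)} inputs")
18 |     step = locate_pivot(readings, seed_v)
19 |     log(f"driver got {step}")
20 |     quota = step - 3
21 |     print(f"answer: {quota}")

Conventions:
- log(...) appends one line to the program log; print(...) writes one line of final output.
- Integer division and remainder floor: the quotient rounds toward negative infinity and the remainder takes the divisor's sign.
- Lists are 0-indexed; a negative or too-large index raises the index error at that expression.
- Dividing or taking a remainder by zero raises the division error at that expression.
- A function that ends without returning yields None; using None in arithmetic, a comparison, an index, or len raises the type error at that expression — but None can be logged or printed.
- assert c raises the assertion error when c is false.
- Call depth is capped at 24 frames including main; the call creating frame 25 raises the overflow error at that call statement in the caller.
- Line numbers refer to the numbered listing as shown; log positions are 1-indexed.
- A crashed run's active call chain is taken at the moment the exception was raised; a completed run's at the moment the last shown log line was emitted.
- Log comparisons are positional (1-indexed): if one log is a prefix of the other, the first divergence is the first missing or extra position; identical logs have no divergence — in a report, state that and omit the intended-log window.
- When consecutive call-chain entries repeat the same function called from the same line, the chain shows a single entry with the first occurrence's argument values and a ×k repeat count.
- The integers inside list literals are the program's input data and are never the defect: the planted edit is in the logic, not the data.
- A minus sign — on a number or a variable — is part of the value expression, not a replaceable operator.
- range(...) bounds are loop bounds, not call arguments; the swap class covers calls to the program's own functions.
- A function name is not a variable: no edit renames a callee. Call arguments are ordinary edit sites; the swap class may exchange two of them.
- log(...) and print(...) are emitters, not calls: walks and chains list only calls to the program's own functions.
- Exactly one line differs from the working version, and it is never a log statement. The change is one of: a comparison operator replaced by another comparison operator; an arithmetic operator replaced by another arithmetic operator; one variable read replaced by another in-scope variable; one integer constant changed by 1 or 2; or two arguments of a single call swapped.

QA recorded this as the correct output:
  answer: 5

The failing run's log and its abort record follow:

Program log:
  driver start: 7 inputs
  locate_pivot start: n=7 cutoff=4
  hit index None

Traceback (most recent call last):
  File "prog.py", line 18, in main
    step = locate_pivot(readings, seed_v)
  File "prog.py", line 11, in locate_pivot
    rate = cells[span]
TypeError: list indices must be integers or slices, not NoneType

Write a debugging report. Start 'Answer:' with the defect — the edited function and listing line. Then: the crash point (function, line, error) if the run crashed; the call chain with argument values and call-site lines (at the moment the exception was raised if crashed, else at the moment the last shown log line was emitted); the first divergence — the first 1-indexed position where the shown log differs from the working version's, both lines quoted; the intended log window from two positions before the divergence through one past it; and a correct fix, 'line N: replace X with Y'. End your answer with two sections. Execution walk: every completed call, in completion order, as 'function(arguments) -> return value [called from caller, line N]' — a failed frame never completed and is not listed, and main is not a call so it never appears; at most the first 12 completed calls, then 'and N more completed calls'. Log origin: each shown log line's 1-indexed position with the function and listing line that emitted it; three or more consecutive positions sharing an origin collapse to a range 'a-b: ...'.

Answer: the defect is in verify_load at line 3.
Key observation: Everything matches until log position 3, which reads 'hit index None' in place of 'match at position 0'.
Crash: locate_pivot, line 11, TypeError.
Call chain: main -> locate_pivot([4, 5, 12, 2, 7, 9, 10], 4) (called at line 18).
First divergence: position 3; shown 'hit index None' vs intended 'match at position 0'.
Intended log window:
  1: driver start: 7 inputs
  2: locate_pivot start: n=7 cutoff=4
  3: match at position 0
  4: hit index 0
Execution walk:
  verify_load([4, 5, 12, 2, 7, 9, 10], 4) -> None  [called from locate_pivot, line 9]
Log line origins:
  1 — main, line 17
  2 — locate_pivot, line 8
  3 — locate_pivot, line 10
A correct fix: line 3: replace `data[acc] == acc` with `data[acc] == slot`.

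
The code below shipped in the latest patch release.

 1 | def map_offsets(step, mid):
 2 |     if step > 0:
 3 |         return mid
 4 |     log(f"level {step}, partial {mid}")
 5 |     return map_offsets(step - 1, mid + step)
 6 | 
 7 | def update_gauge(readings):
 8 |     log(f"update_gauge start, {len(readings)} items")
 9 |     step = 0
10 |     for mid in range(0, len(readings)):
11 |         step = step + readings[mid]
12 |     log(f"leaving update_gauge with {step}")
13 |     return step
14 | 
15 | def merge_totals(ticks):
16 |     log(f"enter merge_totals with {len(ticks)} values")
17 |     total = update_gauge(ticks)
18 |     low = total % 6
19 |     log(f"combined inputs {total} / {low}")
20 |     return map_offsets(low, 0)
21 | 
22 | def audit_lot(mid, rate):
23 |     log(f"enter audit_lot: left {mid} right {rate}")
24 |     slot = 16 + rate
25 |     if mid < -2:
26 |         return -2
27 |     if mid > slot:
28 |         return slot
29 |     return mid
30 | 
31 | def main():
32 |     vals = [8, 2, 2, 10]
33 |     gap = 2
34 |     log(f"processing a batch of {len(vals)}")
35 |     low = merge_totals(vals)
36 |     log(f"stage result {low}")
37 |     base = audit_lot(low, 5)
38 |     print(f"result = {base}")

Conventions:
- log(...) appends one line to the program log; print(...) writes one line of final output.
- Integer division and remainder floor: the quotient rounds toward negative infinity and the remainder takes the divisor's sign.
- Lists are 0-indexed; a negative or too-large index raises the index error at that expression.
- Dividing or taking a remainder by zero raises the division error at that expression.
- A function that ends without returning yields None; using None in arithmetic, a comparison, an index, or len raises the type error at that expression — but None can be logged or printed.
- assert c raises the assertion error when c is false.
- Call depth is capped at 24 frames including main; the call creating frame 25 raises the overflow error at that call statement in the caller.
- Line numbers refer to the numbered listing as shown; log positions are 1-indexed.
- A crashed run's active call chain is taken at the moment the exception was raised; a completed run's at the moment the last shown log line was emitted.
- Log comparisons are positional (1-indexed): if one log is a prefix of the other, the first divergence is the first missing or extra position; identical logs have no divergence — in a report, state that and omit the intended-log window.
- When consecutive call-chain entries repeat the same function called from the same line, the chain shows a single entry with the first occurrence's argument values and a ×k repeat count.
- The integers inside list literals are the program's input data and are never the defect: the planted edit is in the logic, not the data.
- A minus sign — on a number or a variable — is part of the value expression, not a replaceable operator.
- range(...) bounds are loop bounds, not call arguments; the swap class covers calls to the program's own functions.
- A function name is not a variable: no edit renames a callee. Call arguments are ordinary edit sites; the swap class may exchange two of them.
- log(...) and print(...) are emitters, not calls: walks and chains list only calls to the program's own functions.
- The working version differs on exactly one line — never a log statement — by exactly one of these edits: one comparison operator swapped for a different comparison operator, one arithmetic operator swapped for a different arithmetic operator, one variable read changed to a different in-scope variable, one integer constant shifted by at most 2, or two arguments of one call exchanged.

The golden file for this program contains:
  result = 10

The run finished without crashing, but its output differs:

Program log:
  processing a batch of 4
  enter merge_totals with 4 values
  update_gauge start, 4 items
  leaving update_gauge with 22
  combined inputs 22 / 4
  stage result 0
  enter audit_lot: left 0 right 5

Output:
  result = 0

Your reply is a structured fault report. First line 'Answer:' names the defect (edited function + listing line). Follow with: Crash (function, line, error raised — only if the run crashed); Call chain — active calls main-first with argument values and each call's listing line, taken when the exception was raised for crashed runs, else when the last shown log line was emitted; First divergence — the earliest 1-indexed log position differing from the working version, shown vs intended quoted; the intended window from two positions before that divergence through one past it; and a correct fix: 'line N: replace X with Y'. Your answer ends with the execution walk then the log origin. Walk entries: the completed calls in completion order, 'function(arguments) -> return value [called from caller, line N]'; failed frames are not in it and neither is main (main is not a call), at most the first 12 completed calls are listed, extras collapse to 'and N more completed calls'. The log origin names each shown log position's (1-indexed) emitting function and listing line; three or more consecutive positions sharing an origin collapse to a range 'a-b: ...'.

Answer: the defect is in map_offsets at line 2.
Core observation: Position 6 is the first bad log line: 'stage result 0' should read 'level 4, partial 0'.
Call chain: main -> audit_lot(0, 5) (called at line 37).
First divergence: position 6 — shown 'stage result 0', intended 'level 4, partial 0'.
Intended log window:
  4: leaving update_gauge with 22
  5: combined inputs 22 / 4
  6: level 4, partial 0
  7: level 3, partial 4
Execution walk:
  update_gauge([8, 2, 2, 10]) -> 22  [called from merge_totals, line 17]
  map_offsets(4, 0) -> 0  [called from merge_totals, line 20]
  merge_totals([8, 2, 2, 10]) -> 0  [called from main, line 35]
  audit_lot(0, 5) -> 0  [called from main, line 37]
Log origin:
  1 — main, line 34
  2 — merge_totals, line 16
  3 — update_gauge, line 8
  4 — update_gauge, line 12
  5 — merge_totals, line 19
  6 — main, line 36
  7 — audit_lot, line 23
A correct fix: line 2: replace `>` with `<=`.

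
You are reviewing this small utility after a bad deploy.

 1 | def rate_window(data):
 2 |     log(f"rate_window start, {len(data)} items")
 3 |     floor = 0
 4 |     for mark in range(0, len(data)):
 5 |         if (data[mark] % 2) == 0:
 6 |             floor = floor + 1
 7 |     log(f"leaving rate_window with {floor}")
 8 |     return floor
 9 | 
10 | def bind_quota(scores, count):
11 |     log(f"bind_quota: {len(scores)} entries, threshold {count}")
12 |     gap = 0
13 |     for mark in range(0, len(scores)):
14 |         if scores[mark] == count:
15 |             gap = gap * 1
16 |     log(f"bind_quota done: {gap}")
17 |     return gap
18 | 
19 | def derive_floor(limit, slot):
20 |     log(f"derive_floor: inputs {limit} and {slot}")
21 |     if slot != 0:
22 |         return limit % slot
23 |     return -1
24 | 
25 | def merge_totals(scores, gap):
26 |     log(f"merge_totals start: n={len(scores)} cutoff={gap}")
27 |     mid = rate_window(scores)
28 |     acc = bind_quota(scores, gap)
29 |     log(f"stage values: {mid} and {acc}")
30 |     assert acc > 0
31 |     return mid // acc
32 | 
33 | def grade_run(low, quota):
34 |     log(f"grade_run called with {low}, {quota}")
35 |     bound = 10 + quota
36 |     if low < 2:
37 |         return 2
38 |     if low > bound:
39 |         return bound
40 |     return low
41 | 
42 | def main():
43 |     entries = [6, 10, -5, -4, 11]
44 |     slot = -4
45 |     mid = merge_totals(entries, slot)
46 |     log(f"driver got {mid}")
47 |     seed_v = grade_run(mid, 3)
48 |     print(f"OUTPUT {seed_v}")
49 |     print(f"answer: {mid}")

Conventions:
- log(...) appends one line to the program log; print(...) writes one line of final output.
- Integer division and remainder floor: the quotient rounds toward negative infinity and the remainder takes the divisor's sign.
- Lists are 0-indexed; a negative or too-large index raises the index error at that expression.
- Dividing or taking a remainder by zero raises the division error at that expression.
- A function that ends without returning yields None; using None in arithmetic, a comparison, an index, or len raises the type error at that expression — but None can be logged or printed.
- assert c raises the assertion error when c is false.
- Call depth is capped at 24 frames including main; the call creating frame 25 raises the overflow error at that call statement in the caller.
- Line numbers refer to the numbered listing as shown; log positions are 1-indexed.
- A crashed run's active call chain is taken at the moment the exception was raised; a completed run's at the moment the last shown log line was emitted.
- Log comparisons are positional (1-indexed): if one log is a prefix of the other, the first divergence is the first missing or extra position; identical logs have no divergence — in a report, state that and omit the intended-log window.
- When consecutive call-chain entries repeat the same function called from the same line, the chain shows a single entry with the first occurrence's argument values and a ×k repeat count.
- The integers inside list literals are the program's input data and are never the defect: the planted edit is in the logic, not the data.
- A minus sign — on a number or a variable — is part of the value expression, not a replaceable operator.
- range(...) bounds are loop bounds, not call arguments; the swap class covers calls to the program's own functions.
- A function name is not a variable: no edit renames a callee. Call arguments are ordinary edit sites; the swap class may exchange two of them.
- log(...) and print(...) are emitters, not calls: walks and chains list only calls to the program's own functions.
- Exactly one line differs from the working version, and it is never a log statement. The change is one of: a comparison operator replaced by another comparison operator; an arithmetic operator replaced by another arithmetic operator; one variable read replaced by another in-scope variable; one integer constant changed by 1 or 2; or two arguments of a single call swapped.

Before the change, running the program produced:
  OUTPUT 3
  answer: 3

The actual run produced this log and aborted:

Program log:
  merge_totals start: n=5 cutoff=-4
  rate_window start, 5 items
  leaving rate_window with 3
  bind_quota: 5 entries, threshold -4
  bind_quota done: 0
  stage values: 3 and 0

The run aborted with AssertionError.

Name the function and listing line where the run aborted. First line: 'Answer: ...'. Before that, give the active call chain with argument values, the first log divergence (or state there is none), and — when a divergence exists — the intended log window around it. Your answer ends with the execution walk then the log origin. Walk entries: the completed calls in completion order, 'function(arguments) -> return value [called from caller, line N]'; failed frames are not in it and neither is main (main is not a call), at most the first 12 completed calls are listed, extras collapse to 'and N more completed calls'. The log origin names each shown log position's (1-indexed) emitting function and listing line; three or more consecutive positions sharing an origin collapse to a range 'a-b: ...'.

Answer: the error was raised in merge_totals, line 30.
Key fact: Position 5 is the first bad log line: 'bind_quota done: 0' should read 'bind_quota done: 1'.
Call chain: main -> merge_totals([6, 10, -5, -4, 11], -4) (called at line 45).
First divergence: at position 5 the run shows 'bind_quota done: 0' where the working version logs 'bind_quota done: 1'.
Intended log window:
  3: leaving rate_window with 3
  4: bind_quota: 5 entries, threshold -4
  5: bind_quota done: 1
  6: stage values: 3 and 1
Execution walk:
  rate_window([6, 10, -5, -4, 11]) -> 3  [called from merge_totals, line 27]
  bind_quota([6, 10, -5, -4, 11], -4) -> 0  [called from merge_totals, line 28]
Origin of each log line:
  1: logged in merge_totals at line 26
  2: logged in rate_window at line 2
  3: logged in rate_window at line 7
  4: logged in bind_quota at line 11
  5: logged in bind_quota at line 16
  6: logged in merge_totals at line 29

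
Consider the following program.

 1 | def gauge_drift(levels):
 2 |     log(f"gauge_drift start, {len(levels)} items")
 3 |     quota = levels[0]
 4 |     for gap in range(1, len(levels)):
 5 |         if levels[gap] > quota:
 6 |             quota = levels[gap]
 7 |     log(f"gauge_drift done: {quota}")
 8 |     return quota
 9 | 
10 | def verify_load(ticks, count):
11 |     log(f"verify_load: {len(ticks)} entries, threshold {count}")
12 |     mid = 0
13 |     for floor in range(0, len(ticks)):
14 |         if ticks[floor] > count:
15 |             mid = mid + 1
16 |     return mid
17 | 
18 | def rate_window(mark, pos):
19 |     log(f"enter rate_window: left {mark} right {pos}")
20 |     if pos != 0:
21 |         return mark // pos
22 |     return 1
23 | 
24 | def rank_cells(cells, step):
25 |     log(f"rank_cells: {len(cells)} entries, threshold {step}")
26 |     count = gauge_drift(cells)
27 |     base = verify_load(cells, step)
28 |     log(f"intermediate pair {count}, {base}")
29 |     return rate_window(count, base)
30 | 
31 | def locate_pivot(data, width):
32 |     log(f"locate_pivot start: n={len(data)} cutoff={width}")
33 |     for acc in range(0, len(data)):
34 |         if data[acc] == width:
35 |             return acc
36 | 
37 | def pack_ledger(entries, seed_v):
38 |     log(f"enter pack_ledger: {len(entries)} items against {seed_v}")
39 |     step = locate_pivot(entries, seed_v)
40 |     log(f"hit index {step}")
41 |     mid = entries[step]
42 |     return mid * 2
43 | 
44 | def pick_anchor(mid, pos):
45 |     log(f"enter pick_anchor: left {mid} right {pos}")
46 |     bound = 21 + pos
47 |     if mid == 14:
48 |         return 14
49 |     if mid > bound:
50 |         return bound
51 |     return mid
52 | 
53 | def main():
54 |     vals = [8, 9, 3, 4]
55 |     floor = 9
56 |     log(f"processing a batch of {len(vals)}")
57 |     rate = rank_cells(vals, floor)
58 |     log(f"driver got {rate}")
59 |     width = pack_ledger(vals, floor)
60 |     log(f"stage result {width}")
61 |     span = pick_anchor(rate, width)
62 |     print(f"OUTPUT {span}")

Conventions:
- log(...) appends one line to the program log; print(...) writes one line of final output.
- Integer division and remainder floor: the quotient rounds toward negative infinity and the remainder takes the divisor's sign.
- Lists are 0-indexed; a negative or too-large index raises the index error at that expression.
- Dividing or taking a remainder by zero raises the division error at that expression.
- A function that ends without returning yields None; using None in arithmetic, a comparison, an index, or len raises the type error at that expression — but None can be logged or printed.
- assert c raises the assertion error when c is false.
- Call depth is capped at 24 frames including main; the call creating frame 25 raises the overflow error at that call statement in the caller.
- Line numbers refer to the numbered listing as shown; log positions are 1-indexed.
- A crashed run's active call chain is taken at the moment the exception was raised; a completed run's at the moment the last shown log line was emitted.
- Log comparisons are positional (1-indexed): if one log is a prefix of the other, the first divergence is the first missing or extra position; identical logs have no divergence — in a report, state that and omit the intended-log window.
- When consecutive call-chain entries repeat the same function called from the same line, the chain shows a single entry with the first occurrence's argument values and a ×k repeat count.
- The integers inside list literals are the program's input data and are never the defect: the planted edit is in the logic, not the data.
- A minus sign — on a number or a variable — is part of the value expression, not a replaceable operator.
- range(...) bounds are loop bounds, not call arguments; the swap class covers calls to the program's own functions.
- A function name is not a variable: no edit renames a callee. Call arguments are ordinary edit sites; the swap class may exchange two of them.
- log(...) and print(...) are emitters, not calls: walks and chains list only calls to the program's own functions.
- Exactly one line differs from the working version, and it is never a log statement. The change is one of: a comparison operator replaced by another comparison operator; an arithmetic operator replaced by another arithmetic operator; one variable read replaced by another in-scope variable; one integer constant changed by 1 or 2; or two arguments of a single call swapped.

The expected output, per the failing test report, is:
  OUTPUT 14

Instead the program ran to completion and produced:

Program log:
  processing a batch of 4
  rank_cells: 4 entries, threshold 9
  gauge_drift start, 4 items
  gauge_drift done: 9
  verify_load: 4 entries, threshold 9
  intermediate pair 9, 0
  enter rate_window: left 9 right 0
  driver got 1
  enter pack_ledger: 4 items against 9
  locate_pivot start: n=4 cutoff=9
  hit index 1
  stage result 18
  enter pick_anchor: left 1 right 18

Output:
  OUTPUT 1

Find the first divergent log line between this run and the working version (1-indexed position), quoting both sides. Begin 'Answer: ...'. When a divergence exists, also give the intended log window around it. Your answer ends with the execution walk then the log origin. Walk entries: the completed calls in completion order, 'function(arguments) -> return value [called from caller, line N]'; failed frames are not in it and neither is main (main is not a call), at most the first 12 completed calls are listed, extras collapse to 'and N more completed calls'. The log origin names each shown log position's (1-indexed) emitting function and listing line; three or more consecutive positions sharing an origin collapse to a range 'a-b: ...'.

Answer: none — the logs agree in full.
Execution walk:
  gauge_drift([8, 9, 3, 4]) -> 9  [called from rank_cells, line 26]
  verify_load([8, 9, 3, 4], 9) -> 0  [called from rank_cells, line 27]
  rate_window(9, 0) -> 1  [called from rank_cells, line 29]
  rank_cells([8, 9, 3, 4], 9) -> 1  [called from main, line 57]
  locate_pivot([8, 9, 3, 4], 9) -> 1  [called from pack_ledger, line 39]
  pack_ledger([8, 9, 3, 4], 9) -> 18  [called from main, line 59]
  pick_anchor(1, 18) -> 1  [called from main, line 61]
Log origin:
  1: logged in main at line 56
  2: logged in rank_cells at line 25
  3: logged in gauge_drift at line 2
  4: logged in gauge_drift at line 7
  5: logged in verify_load at line 11
  6: logged in rank_cells at line 28
  7: logged in rate_window at line 19
  8: logged in main at line 58
  9: logged in pack_ledger at line 38
  10: logged in locate_pivot at line 32
  11: logged in pack_ledger at line 40
  12: logged in main at line 60
  13: logged in pick_anchor at line 45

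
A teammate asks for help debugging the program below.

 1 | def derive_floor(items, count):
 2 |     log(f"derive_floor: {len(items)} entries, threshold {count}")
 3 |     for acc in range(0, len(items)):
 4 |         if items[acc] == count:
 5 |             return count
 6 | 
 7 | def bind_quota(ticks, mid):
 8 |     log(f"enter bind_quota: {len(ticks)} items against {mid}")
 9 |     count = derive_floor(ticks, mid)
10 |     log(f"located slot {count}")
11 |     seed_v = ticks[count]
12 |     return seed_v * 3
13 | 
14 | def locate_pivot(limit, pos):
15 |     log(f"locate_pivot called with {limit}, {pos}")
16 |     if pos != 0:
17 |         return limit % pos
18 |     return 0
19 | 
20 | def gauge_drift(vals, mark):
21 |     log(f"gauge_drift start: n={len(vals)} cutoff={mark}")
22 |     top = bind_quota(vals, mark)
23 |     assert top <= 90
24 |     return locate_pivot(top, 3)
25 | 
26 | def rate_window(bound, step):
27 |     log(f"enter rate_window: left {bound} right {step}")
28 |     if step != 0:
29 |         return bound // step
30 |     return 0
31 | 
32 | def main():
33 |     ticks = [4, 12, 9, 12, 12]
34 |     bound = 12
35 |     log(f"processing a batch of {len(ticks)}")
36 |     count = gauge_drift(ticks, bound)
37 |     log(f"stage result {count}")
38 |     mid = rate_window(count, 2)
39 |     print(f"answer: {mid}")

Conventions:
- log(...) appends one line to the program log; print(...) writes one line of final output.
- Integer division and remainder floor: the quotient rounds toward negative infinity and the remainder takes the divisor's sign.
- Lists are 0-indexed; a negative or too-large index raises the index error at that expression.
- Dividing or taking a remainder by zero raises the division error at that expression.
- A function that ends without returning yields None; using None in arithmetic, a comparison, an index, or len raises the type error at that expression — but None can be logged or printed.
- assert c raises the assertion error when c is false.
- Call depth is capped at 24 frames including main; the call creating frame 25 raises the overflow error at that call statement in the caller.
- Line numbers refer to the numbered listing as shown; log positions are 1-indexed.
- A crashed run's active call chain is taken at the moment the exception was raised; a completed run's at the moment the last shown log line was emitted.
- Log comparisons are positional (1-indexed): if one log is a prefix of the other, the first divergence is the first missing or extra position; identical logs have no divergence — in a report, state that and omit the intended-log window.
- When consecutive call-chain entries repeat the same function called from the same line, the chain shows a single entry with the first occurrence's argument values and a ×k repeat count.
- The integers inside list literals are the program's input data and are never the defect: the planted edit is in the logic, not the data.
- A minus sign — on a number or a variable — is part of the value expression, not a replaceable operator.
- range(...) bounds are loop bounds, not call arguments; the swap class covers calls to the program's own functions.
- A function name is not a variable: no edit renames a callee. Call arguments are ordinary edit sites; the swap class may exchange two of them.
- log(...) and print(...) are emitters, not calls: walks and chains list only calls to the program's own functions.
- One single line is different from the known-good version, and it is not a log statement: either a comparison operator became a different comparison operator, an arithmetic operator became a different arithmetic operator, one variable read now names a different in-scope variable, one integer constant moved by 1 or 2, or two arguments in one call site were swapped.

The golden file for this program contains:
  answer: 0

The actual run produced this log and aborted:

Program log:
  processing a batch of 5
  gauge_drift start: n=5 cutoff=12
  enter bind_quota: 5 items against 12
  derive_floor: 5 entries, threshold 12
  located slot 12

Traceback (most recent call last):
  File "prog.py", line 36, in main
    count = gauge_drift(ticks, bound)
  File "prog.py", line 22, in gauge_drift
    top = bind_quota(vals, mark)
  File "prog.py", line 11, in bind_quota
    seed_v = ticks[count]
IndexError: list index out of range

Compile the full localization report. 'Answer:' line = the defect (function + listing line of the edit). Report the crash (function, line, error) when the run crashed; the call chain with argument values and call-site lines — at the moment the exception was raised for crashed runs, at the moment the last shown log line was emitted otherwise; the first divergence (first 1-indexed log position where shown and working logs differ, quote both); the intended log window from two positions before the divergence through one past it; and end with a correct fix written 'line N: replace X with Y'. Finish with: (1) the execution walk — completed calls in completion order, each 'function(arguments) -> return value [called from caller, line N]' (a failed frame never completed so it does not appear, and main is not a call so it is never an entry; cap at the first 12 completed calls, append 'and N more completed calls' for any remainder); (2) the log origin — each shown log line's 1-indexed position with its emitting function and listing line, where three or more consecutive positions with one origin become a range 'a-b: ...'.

Answer: the defect is in derive_floor at line 5.
Key fact: The log first diverges at position 5: the faulty run prints 'located slot 12' where the working version prints 'located slot 1'.
Crash: bind_quota, line 11, IndexError.
Call chain: main -> gauge_drift([4, 12, 9, 12, 12], 12) (called at line 36) -> bind_quota([4, 12, 9, 12, 12], 12) (called at line 22).
First divergence: position 5 — the shown line 'located slot 12' should read 'located slot 1'.
Intended log window:
  3: enter bind_quota: 5 items against 12
  4: derive_floor: 5 entries, threshold 12
  5: located slot 1
  6: locate_pivot called with 36, 3
Execution walk:
  derive_floor([4, 12, 9, 12, 12], 12) -> 12  [called from bind_quota, line 9]
Log origin:
  1: logged in main at line 35
  2: logged in gauge_drift at line 21
  3: logged in bind_quota at line 8
  4: logged in derive_floor at line 2
  5: logged in bind_quota at line 10
A correct fix: line 5: replace `count` with `acc`.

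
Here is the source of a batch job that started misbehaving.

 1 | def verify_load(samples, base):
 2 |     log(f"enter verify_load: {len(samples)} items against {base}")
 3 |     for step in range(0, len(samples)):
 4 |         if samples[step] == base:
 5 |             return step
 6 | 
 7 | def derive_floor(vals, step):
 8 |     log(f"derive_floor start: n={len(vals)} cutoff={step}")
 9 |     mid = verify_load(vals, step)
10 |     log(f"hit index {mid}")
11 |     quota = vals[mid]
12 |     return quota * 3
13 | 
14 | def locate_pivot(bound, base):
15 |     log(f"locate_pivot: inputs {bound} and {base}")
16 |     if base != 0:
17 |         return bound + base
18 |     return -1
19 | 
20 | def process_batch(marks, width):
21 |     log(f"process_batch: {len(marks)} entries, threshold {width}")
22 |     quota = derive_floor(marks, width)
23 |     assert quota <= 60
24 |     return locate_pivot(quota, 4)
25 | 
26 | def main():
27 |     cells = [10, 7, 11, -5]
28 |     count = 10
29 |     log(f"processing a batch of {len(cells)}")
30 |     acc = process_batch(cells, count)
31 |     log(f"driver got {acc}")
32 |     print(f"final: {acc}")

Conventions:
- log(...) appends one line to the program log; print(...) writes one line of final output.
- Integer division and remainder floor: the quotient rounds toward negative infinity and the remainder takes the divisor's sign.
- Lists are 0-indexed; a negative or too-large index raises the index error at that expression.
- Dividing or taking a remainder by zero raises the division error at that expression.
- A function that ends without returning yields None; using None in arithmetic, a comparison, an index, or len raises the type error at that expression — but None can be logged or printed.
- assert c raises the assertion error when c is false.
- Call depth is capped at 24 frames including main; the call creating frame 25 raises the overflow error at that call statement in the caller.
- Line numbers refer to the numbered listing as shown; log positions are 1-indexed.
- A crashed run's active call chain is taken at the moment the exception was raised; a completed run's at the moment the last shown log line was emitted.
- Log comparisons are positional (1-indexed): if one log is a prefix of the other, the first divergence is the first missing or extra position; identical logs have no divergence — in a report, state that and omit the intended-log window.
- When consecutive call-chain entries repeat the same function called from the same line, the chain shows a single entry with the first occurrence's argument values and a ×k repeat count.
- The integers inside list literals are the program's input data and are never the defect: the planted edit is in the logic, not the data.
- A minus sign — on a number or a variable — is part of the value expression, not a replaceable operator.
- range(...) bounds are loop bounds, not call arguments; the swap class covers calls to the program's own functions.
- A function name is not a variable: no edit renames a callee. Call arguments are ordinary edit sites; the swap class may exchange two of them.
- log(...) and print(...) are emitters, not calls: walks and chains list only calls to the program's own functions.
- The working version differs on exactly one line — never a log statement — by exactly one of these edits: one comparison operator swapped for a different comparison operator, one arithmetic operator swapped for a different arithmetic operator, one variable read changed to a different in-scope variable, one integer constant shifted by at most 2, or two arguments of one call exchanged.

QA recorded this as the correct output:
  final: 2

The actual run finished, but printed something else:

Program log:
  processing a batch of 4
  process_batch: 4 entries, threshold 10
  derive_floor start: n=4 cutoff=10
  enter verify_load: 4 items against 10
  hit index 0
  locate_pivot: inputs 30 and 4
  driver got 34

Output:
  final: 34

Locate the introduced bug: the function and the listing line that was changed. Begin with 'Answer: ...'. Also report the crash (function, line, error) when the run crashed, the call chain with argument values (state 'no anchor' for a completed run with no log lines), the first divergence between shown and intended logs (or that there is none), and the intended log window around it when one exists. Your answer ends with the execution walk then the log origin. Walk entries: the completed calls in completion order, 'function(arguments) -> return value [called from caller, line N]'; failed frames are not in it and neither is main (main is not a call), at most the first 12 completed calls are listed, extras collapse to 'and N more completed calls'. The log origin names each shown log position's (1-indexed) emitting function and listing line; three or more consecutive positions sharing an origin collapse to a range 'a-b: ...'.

Answer: the defect is in locate_pivot at line 17.
Core observation: Position 7 is the first bad log line: 'driver got 34' should read 'driver got 2'.
Call chain: main.
First divergence: position 7 — the shown line 'driver got 34' should read 'driver got 2'.
Intended log window:
  5: hit index 0
  6: locate_pivot: inputs 30 and 4
  7: driver got 2
Execution walk:
  verify_load([10, 7, 11, -5], 10) -> 0  [called from derive_floor, line 9]
  derive_floor([10, 7, 11, -5], 10) -> 30  [called from process_batch, line 22]
  locate_pivot(30, 4) -> 34  [called from process_batch, line 24]
  process_batch([10, 7, 11, -5], 10) -> 34  [called from main, line 30]
Log origin:
  1: from main, line 29
  2: from process_batch, line 21
  3: from derive_floor, line 8
  4: from verify_load, line 2
  5: from derive_floor, line 10
  6: from locate_pivot, line 15
  7: from main, line 31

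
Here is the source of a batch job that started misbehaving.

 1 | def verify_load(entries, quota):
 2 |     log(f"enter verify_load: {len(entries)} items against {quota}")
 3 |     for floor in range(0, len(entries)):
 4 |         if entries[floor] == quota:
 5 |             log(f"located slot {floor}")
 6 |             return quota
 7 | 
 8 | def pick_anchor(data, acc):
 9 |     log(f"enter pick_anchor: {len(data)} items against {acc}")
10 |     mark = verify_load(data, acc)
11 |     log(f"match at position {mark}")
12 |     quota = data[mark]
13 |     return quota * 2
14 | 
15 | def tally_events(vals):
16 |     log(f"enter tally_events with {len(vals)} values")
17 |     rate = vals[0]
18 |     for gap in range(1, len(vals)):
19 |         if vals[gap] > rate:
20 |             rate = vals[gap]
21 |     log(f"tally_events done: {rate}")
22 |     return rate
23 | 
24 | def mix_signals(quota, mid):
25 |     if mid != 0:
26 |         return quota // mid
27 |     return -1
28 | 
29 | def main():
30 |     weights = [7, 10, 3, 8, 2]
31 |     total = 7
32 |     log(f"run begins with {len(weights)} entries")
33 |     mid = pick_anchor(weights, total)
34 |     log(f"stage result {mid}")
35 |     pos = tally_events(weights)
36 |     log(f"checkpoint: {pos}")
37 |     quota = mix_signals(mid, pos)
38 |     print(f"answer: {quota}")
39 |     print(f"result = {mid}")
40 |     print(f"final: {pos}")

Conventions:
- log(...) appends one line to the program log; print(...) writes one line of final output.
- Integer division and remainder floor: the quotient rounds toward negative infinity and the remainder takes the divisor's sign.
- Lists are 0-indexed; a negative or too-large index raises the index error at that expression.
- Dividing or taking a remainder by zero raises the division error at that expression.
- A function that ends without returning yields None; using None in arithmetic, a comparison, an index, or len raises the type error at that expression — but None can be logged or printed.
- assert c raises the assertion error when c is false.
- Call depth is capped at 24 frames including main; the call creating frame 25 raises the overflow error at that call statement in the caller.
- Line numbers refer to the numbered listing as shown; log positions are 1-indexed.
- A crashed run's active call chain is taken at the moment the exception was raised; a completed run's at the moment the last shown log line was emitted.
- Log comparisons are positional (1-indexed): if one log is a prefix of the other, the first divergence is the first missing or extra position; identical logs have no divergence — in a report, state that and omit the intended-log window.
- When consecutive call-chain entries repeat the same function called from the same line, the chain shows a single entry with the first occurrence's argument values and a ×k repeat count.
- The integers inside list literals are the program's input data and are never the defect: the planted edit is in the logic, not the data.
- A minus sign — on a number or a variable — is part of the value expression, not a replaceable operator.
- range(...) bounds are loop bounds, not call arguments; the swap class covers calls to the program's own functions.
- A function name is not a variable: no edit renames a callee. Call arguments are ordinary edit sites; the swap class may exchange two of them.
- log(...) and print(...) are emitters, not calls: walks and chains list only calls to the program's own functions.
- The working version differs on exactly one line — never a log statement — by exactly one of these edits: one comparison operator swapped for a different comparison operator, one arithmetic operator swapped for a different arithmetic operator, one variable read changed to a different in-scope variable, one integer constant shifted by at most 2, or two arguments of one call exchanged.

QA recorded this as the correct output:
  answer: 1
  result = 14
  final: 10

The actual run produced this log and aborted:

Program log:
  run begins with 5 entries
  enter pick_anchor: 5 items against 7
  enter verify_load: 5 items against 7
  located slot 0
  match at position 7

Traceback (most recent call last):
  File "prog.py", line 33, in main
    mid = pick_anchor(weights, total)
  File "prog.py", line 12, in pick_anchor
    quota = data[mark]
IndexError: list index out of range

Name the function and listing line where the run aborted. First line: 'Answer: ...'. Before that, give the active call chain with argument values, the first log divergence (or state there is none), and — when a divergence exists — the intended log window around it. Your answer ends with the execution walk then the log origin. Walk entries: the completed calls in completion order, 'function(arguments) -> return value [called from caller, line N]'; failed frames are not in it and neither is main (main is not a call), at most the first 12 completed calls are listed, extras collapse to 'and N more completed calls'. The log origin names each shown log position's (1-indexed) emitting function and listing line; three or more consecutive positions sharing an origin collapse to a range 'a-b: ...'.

Answer: the error was raised in pick_anchor, line 12.
The tell: Log line 5 is where behavior first shows: 'match at position 7' appears instead of 'match at position 0'.
Call chain: main -> pick_anchor([7, 10, 3, 8, 2], 7) (called at line 33).
First divergence: position 5 — the shown line 'match at position 7' should read 'match at position 0'.
Intended log window:
  3: enter verify_load: 5 items against 7
  4: located slot 0
  5: match at position 0
  6: stage result 14
Execution walk:
  verify_load([7, 10, 3, 8, 2], 7) -> 7  [called from pick_anchor, line 10]
Log origin:
  1: logged in main at line 32
  2: logged in pick_anchor at line 9
  3: logged in verify_load at line 2
  4: logged in verify_load at line 5
  5: logged in pick_anchor at line 11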